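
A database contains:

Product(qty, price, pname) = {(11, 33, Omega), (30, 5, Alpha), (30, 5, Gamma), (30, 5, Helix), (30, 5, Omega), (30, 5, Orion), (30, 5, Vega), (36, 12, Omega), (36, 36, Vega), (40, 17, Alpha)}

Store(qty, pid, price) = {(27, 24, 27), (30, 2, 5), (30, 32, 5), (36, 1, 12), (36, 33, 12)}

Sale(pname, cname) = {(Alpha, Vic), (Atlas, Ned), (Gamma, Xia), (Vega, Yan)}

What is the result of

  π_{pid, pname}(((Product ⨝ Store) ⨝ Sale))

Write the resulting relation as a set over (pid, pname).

{(2, Alpha), (2, Gamma), (2, Vega), (32, Alpha), (32, Gamma), (32, Vega)}

Joining Product and Store on qty, price yields {(30, 5, Alpha, 2), (30, 5, Alpha, 32), (30, 5, Gamma, 2), (30, 5, Gamma, 32), (30, 5, Helix, 2), (30, 5, Helix, 32), (30, 5, Omega, 2), (30, 5, Omega, 32), (30, 5, Orion, 2), (30, 5, Orion, 32), (30, 5, Vega, 2), (30, 5, Vega, 32), (36, 12, Omega, 1), (36, 12, Omega, 33)}.
Joining (Product ⨝ Store) and Sale on pname yields {(30, 5, Alpha, 2, Vic), (30, 5, Alpha, 32, Vic), (30, 5, Gamma, 2, Xia), (30, 5, Gamma, 32, Xia), (30, 5, Vega, 2, Yan), (30, 5, Vega, 32, Yan)}.
π_{pid, pname} gives {(2, Alpha), (2, Gamma), (2, Vega), (32, Alpha), (32, Gamma), (32, Vega)}.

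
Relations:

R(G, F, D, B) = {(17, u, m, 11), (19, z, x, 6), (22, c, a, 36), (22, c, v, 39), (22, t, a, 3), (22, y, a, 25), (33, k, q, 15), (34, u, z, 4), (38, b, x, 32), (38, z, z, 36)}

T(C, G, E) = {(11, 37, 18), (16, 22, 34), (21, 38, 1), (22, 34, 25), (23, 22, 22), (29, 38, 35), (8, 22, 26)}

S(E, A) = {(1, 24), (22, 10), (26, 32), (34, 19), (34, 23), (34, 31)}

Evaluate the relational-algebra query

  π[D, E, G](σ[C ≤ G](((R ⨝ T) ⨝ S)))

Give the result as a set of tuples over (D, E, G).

R ⋈ T (natural join on G): {(22, c, a, 36, 16, 34), (22, c, a, 36, 23, 22), (22, c, a, 36, 8, 26), (22, c, v, 39, 16, 34), (22, c, v, 39, 23, 22), (22, c, v, 39, 8, 26), (22, t, a, 3, 16, 34), (22, t, a, 3, 23, 22), (22, t, a, 3, 8, 26), (22, y, a, 25, 16, 34), (22, y, a, 25, 23, 22), (22, y, a, 25, 8, 26), (34, u, z, 4, 22, 25), (38, b, x, 32, 21, 1), (38, b, x, 32, 29, 35), (38, z, z, 36, 21, 1), (38, z, z, 36, 29, 35)}
(R ⨝ T) ⋈ S (natural join on E): {(22, c, a, 36, 16, 34, 19), (22, c, a, 36, 16, 34, 23), (22, c, a, 36, 16, 34, 31), (22, c, a, 36, 23, 22, 10), (22, c, a, 36, 8, 26, 32), (22, c, v, 39, 16, 34, 19), (22, c, v, 39, 16, 34, 23), (22, c, v, 39, 16, 34, 31), (22, c, v, 39, 23, 22, 10), (22, c, v, 39, 8, 26, 32), (22, t, a, 3, 16, 34, 19), (22, t, a, 3, 16, 34, 23), (22, t, a, 3, 16, 34, 31), (22, t, a, 3, 23, 22, 10), (22, t, a, 3, 8, 26, 32), (22, y, a, 25, 16, 34, 19), (22, y, a, 25, 16, 34, 23), (22, y, a, 25, 16, 34, 31), (22, y, a, 25, 23, 22, 10), (22, y, a, 25, 8, 26, 32), (38, b, x, 32, 21, 1, 24), (38, z, z, 36, 21, 1, 24)}
Filtering on C ≤ G leaves {(22, c, a, 36, 16, 34, 19), (22, c, a, 36, 16, 34, 23), (22, c, a, 36, 16, 34, 31), (22, c, a, 36, 8, 26, 32), (22, c, v, 39, 16, 34, 19), (22, c, v, 39, 16, 34, 23), (22, c, v, 39, 16, 34, 31), (22, c, v, 39, 8, 26, 32), (22, t, a, 3, 16, 34, 19), (22, t, a, 3, 16, 34, 23), (22, t, a, 3, 16, 34, 31), (22, t, a, 3, 8, 26, 32), (22, y, a, 25, 16, 34, 19), (22, y, a, 25, 16, 34, 23), (22, y, a, 25, 16, 34, 31), (22, y, a, 25, 8, 26, 32), (38, b, x, 32, 21, 1, 24), (38, z, z, 36, 21, 1, 24)}.
π_{D, E, G} gives {(a, 26, 22), (a, 34, 22), (v, 26, 22), (v, 34, 22), (x, 1, 38), (z, 1, 38)} (12 duplicate(s) eliminated).

{(a, 26, 22), (a, 34, 22), (v, 26, 22), (v, 34, 22), (x, 1, 38), (z, 1, 38)}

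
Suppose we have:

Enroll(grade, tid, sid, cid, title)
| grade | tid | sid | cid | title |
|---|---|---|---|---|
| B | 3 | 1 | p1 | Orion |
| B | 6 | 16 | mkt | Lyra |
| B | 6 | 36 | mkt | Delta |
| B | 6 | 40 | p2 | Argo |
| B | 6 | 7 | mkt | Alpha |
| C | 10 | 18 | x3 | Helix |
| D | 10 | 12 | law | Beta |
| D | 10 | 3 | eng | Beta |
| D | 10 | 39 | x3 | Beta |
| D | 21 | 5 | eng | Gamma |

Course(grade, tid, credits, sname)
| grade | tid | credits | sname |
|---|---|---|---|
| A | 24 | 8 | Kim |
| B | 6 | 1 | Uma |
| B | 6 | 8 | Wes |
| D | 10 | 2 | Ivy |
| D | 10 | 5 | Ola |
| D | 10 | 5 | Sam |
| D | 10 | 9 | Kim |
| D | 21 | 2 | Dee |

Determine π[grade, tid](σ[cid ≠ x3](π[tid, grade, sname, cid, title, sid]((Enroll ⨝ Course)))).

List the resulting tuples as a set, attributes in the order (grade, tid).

{(B, 6), (D, 10), (D, 21)}

Joining Enroll and Course on grade, tid yields {(B, 6, 16, mkt, Lyra, 1, Uma), (B, 6, 16, mkt, Lyra, 8, Wes), (B, 6, 36, mkt, Delta, 1, Uma), (B, 6, 36, mkt, Delta, 8, Wes), (B, 6, 40, p2, Argo, 1, Uma), (B, 6, 40, p2, Argo, 8, Wes), (B, 6, 7, mkt, Alpha, 1, Uma), (B, 6, 7, mkt, Alpha, 8, Wes), (D, 10, 12, law, Beta, 2, Ivy), (D, 10, 12, law, Beta, 5, Ola), (D, 10, 12, law, Beta, 5, Sam), (D, 10, 12, law, Beta, 9, Kim), (D, 10, 3, eng, Beta, 2, Ivy), (D, 10, 3, eng, Beta, 5, Ola), (D, 10, 3, eng, Beta, 5, Sam), (D, 10, 3, eng, Beta, 9, Kim), (D, 10, 39, x3, Beta, 2, Ivy), (D, 10, 39, x3, Beta, 5, Ola), (D, 10, 39, x3, Beta, 5, Sam), (D, 10, 39, x3, Beta, 9, Kim), (D, 21, 5, eng, Gamma, 2, Dee)}.
Keep only column(s) tid, grade, sname, cid, title, sid: {(10, D, Ivy, eng, Beta, 3), (10, D, Ivy, law, Beta, 12), (10, D, Ivy, x3, Beta, 39), (10, D, Kim, eng, Beta, 3), (10, D, Kim, law, Beta, 12), (10, D, Kim, x3, Beta, 39), (10, D, Ola, eng, Beta, 3), (10, D, Ola, law, Beta, 12), (10, D, Ola, x3, Beta, 39), (10, D, Sam, eng, Beta, 3), (10, D, Sam, law, Beta, 12), (10, D, Sam, x3, Beta, 39), (21, D, Dee, eng, Gamma, 5), (6, B, Uma, mkt, Alpha, 7), (6, B, Uma, mkt, Delta, 36), (6, B, Uma, mkt, Lyra, 16), (6, B, Uma, p2, Argo, 40), (6, B, Wes, mkt, Alpha, 7), (6, B, Wes, mkt, Delta, 36), (6, B, Wes, mkt, Lyra, 16), (6, B, Wes, p2, Argo, 40)}
Apply σ_{cid ≠ x3}; surviving tuples: {(10, D, Ivy, eng, Beta, 3), (10, D, Ivy, law, Beta, 12), (10, D, Kim, eng, Beta, 3), (10, D, Kim, law, Beta, 12), (10, D, Ola, eng, Beta, 3), (10, D, Ola, law, Beta, 12), (10, D, Sam, eng, Beta, 3), (10, D, Sam, law, Beta, 12), (21, D, Dee, eng, Gamma, 5), (6, B, Uma, mkt, Alpha, 7), (6, B, Uma, mkt, Delta, 36), (6, B, Uma, mkt, Lyra, 16), (6, B, Uma, p2, Argo, 40), (6, B, Wes, mkt, Alpha, 7), (6, B, Wes, mkt, Delta, 36), (6, B, Wes, mkt, Lyra, 16), (6, B, Wes, p2, Argo, 40)}
Keep only column(s) grade, tid (14 duplicate(s) eliminated): {(B, 6), (D, 10), (D, 21)}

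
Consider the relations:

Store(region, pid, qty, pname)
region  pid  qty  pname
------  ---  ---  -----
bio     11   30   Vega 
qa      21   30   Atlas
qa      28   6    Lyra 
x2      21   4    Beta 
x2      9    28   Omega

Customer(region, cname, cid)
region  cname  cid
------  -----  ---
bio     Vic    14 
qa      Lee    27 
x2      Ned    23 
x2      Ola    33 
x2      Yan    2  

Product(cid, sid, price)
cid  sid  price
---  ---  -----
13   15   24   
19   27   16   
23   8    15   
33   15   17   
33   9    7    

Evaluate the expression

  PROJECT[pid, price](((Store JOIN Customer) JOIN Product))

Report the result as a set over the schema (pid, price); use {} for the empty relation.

Natural join on region: {(bio, 11, 30, Vega, Vic, 14), (qa, 21, 30, Atlas, Lee, 27), (qa, 28, 6, Lyra, Lee, 27), (x2, 21, 4, Beta, Ned, 23), (x2, 21, 4, Beta, Ola, 33), (x2, 21, 4, Beta, Yan, 2), (x2, 9, 28, Omega, Ned, 23), (x2, 9, 28, Omega, Ola, 33), (x2, 9, 28, Omega, Yan, 2)}
Natural join on cid: {(x2, 21, 4, Beta, Ned, 23, 8, 15), (x2, 21, 4, Beta, Ola, 33, 15, 17), (x2, 21, 4, Beta, Ola, 33, 9, 7), (x2, 9, 28, Omega, Ned, 23, 8, 15), (x2, 9, 28, Omega, Ola, 33, 15, 17), (x2, 9, 28, Omega, Ola, 33, 9, 7)}
Projecting to pid, price: {(21, 15), (21, 17), (21, 7), (9, 15), (9, 17), (9, 7)}

{(21, 15), (21, 17), (21, 7), (9, 15), (9, 17), (9, 7)}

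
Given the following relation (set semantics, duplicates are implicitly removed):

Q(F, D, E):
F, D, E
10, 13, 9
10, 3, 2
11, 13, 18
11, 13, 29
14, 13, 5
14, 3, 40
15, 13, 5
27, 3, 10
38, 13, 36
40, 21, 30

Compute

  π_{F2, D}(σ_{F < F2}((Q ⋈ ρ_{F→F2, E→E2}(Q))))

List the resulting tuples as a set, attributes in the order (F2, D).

ρ[F→F2, E→E2]: schema becomes (F2, D, E2); tuples unchanged.
Q ⋈ ρ_{F→F2, E→E2}(Q) (natural join on D): {(10, 13, 9, 10, 9), (10, 13, 9, 11, 18), (10, 13, 9, 11, 29), (10, 13, 9, 14, 5), (10, 13, 9, 15, 5), (10, 13, 9, 38, 36), (10, 3, 2, 10, 2), (10, 3, 2, 14, 40), (10, 3, 2, 27, 10), (11, 13, 18, 10, 9), (11, 13, 18, 11, 18), (11, 13, 18, 11, 29), (11, 13, 18, 14, 5), (11, 13, 18, 15, 5), (11, 13, 18, 38, 36), (11, 13, 29, 10, 9), (11, 13, 29, 11, 18), (11, 13, 29, 11, 29), (11, 13, 29, 14, 5), (11, 13, 29, 15, 5), (11, 13, 29, 38, 36), (14, 13, 5, 10, 9), (14, 13, 5, 11, 18), (14, 13, 5, 11, 29), (14, 13, 5, 14, 5), (14, 13, 5, 15, 5), (14, 13, 5, 38, 36), (14, 3, 40, 10, 2), (14, 3, 40, 14, 40), (14, 3, 40, 27, 10), (15, 13, 5, 10, 9), (15, 13, 5, 11, 18), (15, 13, 5, 11, 29), (15, 13, 5, 14, 5), (15, 13, 5, 15, 5), (15, 13, 5, 38, 36), (27, 3, 10, 10, 2), (27, 3, 10, 14, 40), (27, 3, 10, 27, 10), (38, 13, 36, 10, 9), (38, 13, 36, 11, 18), (38, 13, 36, 11, 29), (38, 13, 36, 14, 5), (38, 13, 36, 15, 5), (38, 13, 36, 38, 36), (40, 21, 30, 40, 30)}
σ[F < F2]: keep tuples satisfying F < F2 → {(10, 13, 9, 11, 18), (10, 13, 9, 11, 29), (10, 13, 9, 14, 5), (10, 13, 9, 15, 5), (10, 13, 9, 38, 36), (10, 3, 2, 14, 40), (10, 3, 2, 27, 10), (11, 13, 18, 14, 5), (11, 13, 18, 15, 5), (11, 13, 18, 38, 36), (11, 13, 29, 14, 5), (11, 13, 29, 15, 5), (11, 13, 29, 38, 36), (14, 13, 5, 15, 5), (14, 13, 5, 38, 36), (14, 3, 40, 27, 10), (15, 13, 5, 38, 36)}
Projecting to F2, D (11 duplicate(s) eliminated): {(11, 13), (14, 13), (14, 3), (15, 13), (27, 3), (38, 13)}

{(11, 13), (14, 13), (14, 3), (15, 13), (27, 3), (38, 13)}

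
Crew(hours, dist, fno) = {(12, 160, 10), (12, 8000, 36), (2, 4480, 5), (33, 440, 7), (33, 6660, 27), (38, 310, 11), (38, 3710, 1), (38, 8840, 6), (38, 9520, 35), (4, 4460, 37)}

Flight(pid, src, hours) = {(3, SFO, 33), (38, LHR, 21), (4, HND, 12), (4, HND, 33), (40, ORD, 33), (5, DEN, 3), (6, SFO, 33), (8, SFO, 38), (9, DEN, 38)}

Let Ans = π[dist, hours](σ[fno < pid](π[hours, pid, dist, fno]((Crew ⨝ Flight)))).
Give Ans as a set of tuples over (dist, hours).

{(3710, 38), (440, 33), (6660, 33), (8840, 38)}

Joining Crew and Flight on hours yields {(12, 160, 10, 4, HND), (12, 8000, 36, 4, HND), (33, 440, 7, 3, SFO), (33, 440, 7, 4, HND), (33, 440, 7, 40, ORD), (33, 440, 7, 6, SFO), (33, 6660, 27, 3, SFO), (33, 6660, 27, 4, HND), (33, 6660, 27, 40, ORD), (33, 6660, 27, 6, SFO), (38, 310, 11, 8, SFO), (38, 310, 11, 9, DEN), (38, 3710, 1, 8, SFO), (38, 3710, 1, 9, DEN), (38, 8840, 6, 8, SFO), (38, 8840, 6, 9, DEN), (38, 9520, 35, 8, SFO), (38, 9520, 35, 9, DEN)}.
π_{hours, pid, dist, fno} gives {(12, 4, 160, 10), (12, 4, 8000, 36), (33, 3, 440, 7), (33, 3, 6660, 27), (33, 4, 440, 7), (33, 4, 6660, 27), (33, 40, 440, 7), (33, 40, 6660, 27), (33, 6, 440, 7), (33, 6, 6660, 27), (38, 8, 310, 11), (38, 8, 3710, 1), (38, 8, 8840, 6), (38, 8, 9520, 35), (38, 9, 310, 11), (38, 9, 3710, 1), (38, 9, 8840, 6), (38, 9, 9520, 35)}.
Selection fno < pid: {(33, 40, 440, 7), (33, 40, 6660, 27), (38, 8, 3710, 1), (38, 8, 8840, 6), (38, 9, 3710, 1), (38, 9, 8840, 6)}
π_{dist, hours} gives {(3710, 38), (440, 33), (6660, 33), (8840, 38)} (2 duplicate(s) eliminated).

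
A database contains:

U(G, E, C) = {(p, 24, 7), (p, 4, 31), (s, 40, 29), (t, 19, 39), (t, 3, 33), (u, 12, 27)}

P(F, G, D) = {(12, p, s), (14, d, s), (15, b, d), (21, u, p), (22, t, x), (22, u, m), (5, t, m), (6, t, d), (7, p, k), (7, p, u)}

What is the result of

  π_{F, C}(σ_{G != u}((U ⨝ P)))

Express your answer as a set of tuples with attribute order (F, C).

{(12, 31), (12, 7), (22, 33), (22, 39), (5, 33), (5, 39), (6, 33), (6, 39), (7, 31), (7, 7)}

Natural join on G: {(p, 24, 7, 12, s), (p, 24, 7, 7, k), (p, 24, 7, 7, u), (p, 4, 31, 12, s), (p, 4, 31, 7, k), (p, 4, 31, 7, u), (t, 19, 39, 22, x), (t, 19, 39, 5, m), (t, 19, 39, 6, d), (t, 3, 33, 22, x), (t, 3, 33, 5, m), (t, 3, 33, 6, d), (u, 12, 27, 21, p), (u, 12, 27, 22, m)}
Filtering on G != u leaves {(p, 24, 7, 12, s), (p, 24, 7, 7, k), (p, 24, 7, 7, u), (p, 4, 31, 12, s), (p, 4, 31, 7, k), (p, 4, 31, 7, u), (t, 19, 39, 22, x), (t, 19, 39, 5, m), (t, 19, 39, 6, d), (t, 3, 33, 22, x), (t, 3, 33, 5, m), (t, 3, 33, 6, d)}.
Keep only column(s) F, C (2 duplicate(s) eliminated): {(12, 31), (12, 7), (22, 33), (22, 39), (5, 33), (5, 39), (6, 33), (6, 39), (7, 31), (7, 7)}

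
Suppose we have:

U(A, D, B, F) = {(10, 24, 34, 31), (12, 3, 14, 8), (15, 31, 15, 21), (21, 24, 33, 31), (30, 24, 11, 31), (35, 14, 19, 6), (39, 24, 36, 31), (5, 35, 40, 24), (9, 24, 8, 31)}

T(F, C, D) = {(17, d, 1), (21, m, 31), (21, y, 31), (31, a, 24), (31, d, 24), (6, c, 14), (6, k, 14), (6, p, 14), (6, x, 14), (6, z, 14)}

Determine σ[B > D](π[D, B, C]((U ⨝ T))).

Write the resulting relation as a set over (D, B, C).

{(14, 19, c), (14, 19, k), (14, 19, p), (14, 19, x), (14, 19, z), (24, 33, a), (24, 33, d), (24, 34, a), (24, 34, d), (24, 36, a), (24, 36, d)}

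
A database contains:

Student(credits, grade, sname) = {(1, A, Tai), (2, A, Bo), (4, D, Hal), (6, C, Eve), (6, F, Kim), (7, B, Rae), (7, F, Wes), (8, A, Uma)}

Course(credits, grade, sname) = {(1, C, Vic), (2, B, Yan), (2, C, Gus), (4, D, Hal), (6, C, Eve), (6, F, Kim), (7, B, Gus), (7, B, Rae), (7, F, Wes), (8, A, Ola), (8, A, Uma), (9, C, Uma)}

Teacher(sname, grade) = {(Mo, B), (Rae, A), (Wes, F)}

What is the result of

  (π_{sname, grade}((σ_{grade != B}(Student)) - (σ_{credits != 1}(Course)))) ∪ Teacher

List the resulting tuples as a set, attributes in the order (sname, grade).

Filtering on grade != B leaves {(1, A, Tai), (2, A, Bo), (4, D, Hal), (6, C, Eve), (6, F, Kim), (7, F, Wes), (8, A, Uma)}.
Filtering on credits != 1 leaves {(2, B, Yan), (2, C, Gus), (4, D, Hal), (6, C, Eve), (6, F, Kim), (7, B, Gus), (7, B, Rae), (7, F, Wes), (8, A, Ola), (8, A, Uma), (9, C, Uma)}.
Taking the difference: {(1, A, Tai), (2, A, Bo)}
π[sname, grade]: project onto (sname, grade) → {(Bo, A), (Tai, A)}
Taking the union: {(Bo, A), (Mo, B), (Rae, A), (Tai, A), (Wes, F)}

{(Bo, A), (Mo, B), (Rae, A), (Tai, A), (Wes, F)}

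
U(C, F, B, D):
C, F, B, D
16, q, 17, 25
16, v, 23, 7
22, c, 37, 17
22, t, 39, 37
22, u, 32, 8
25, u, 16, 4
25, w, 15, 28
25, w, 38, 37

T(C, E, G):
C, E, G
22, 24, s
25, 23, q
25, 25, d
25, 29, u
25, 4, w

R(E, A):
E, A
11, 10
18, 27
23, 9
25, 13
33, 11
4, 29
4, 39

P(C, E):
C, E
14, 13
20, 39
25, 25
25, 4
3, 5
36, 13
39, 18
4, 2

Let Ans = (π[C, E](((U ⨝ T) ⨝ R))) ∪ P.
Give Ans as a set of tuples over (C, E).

{(14, 13), (20, 39), (25, 23), (25, 25), (25, 4), (3, 5), (36, 13), (39, 18), (4, 2)}

U ⋈ T (natural join on C): {(22, c, 37, 17, 24, s), (22, t, 39, 37, 24, s), (22, u, 32, 8, 24, s), (25, u, 16, 4, 23, q), (25, u, 16, 4, 25, d), (25, u, 16, 4, 29, u), (25, u, 16, 4, 4, w), (25, w, 15, 28, 23, q), (25, w, 15, 28, 25, d), (25, w, 15, 28, 29, u), (25, w, 15, 28, 4, w), (25, w, 38, 37, 23, q), (25, w, 38, 37, 25, d), (25, w, 38, 37, 29, u), (25, w, 38, 37, 4, w)}
(U ⨝ T) ⋈ R (natural join on E): {(25, u, 16, 4, 23, q, 9), (25, u, 16, 4, 25, d, 13), (25, u, 16, 4, 4, w, 29), (25, u, 16, 4, 4, w, 39), (25, w, 15, 28, 23, q, 9), (25, w, 15, 28, 25, d, 13), (25, w, 15, 28, 4, w, 29), (25, w, 15, 28, 4, w, 39), (25, w, 38, 37, 23, q, 9), (25, w, 38, 37, 25, d, 13), (25, w, 38, 37, 4, w, 29), (25, w, 38, 37, 4, w, 39)}
Projecting to C, E (9 duplicate(s) eliminated): {(25, 23), (25, 25), (25, 4)}
Union: {(25, 23), (25, 25), (25, 4)} with {(14, 13), (20, 39), (25, 25), (25, 4), (3, 5), (36, 13), (39, 18), (4, 2)} → {(14, 13), (20, 39), (25, 23), (25, 25), (25, 4), (3, 5), (36, 13), (39, 18), (4, 2)}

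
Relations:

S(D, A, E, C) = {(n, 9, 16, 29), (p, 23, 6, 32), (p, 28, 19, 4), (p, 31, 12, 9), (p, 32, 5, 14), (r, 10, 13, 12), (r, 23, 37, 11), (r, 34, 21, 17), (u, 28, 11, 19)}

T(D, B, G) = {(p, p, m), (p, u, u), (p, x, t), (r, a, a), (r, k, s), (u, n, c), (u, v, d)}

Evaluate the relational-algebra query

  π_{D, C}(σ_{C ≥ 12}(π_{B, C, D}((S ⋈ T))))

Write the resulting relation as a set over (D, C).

Natural join on D: {(p, 23, 6, 32, p, m), (p, 23, 6, 32, u, u), (p, 23, 6, 32, x, t), (p, 28, 19, 4, p, m), (p, 28, 19, 4, u, u), (p, 28, 19, 4, x, t), (p, 31, 12, 9, p, m), (p, 31, 12, 9, u, u), (p, 31, 12, 9, x, t), (p, 32, 5, 14, p, m), (p, 32, 5, 14, u, u), (p, 32, 5, 14, x, t), (r, 10, 13, 12, a, a), (r, 10, 13, 12, k, s), (r, 23, 37, 11, a, a), (r, 23, 37, 11, k, s), (r, 34, 21, 17, a, a), (r, 34, 21, 17, k, s), (u, 28, 11, 19, n, c), (u, 28, 11, 19, v, d)}
Keep only column(s) B, C, D: {(a, 11, r), (a, 12, r), (a, 17, r), (k, 11, r), (k, 12, r), (k, 17, r), (n, 19, u), (p, 14, p), (p, 32, p), (p, 4, p), (p, 9, p), (u, 14, p), (u, 32, p), (u, 4, p), (u, 9, p), (v, 19, u), (x, 14, p), (x, 32, p), (x, 4, p), (x, 9, p)}
Selection C ≥ 12: {(a, 12, r), (a, 17, r), (k, 12, r), (k, 17, r), (n, 19, u), (p, 14, p), (p, 32, p), (u, 14, p), (u, 32, p), (v, 19, u), (x, 14, p), (x, 32, p)}
Keep only column(s) D, C (7 duplicate(s) eliminated): {(p, 14), (p, 32), (r, 12), (r, 17), (u, 19)}

{(p, 14), (p, 32), (r, 12), (r, 17), (u, 19)}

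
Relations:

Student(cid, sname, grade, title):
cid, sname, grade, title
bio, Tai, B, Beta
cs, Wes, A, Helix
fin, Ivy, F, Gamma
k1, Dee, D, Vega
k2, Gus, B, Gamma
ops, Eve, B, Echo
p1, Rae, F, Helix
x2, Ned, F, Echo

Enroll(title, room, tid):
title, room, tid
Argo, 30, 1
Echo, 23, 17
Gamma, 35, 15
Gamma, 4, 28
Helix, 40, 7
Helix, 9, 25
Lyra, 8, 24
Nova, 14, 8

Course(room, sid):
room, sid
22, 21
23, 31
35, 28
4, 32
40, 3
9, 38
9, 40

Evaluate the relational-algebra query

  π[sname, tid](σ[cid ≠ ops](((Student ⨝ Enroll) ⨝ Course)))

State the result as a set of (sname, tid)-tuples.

Natural join on title: {(cs, Wes, A, Helix, 40, 7), (cs, Wes, A, Helix, 9, 25), (fin, Ivy, F, Gamma, 35, 15), (fin, Ivy, F, Gamma, 4, 28), (k2, Gus, B, Gamma, 35, 15), (k2, Gus, B, Gamma, 4, 28), (ops, Eve, B, Echo, 23, 17), (p1, Rae, F, Helix, 40, 7), (p1, Rae, F, Helix, 9, 25), (x2, Ned, F, Echo, 23, 17)}
Natural join on room: {(cs, Wes, A, Helix, 40, 7, 3), (cs, Wes, A, Helix, 9, 25, 38), (cs, Wes, A, Helix, 9, 25, 40), (fin, Ivy, F, Gamma, 35, 15, 28), (fin, Ivy, F, Gamma, 4, 28, 32), (k2, Gus, B, Gamma, 35, 15, 28), (k2, Gus, B, Gamma, 4, 28, 32), (ops, Eve, B, Echo, 23, 17, 31), (p1, Rae, F, Helix, 40, 7, 3), (p1, Rae, F, Helix, 9, 25, 38), (p1, Rae, F, Helix, 9, 25, 40), (x2, Ned, F, Echo, 23, 17, 31)}
σ[cid ≠ ops]: keep tuples satisfying cid ≠ ops → {(cs, Wes, A, Helix, 40, 7, 3), (cs, Wes, A, Helix, 9, 25, 38), (cs, Wes, A, Helix, 9, 25, 40), (fin, Ivy, F, Gamma, 35, 15, 28), (fin, Ivy, F, Gamma, 4, 28, 32), (k2, Gus, B, Gamma, 35, 15, 28), (k2, Gus, B, Gamma, 4, 28, 32), (p1, Rae, F, Helix, 40, 7, 3), (p1, Rae, F, Helix, 9, 25, 38), (p1, Rae, F, Helix, 9, 25, 40), (x2, Ned, F, Echo, 23, 17, 31)}
Keep only column(s) sname, tid (2 duplicate(s) eliminated): {(Gus, 15), (Gus, 28), (Ivy, 15), (Ivy, 28), (Ned, 17), (Rae, 25), (Rae, 7), (Wes, 25), (Wes, 7)}

{(Gus, 15), (Gus, 28), (Ivy, 15), (Ivy, 28), (Ned, 17), (Rae, 25), (Rae, 7), (Wes, 25), (Wes, 7)}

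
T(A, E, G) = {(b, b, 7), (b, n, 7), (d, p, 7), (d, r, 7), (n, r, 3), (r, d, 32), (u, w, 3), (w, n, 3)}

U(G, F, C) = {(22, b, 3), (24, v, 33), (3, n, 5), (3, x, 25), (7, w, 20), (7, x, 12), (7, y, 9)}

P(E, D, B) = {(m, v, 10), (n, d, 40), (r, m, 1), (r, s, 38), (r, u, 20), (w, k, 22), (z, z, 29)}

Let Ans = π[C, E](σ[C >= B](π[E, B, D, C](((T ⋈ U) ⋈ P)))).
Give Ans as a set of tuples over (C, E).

Natural join on G: {(b, b, 7, w, 20), (b, b, 7, x, 12), (b, b, 7, y, 9), (b, n, 7, w, 20), (b, n, 7, x, 12), (b, n, 7, y, 9), (d, p, 7, w, 20), (d, p, 7, x, 12), (d, p, 7, y, 9), (d, r, 7, w, 20), (d, r, 7, x, 12), (d, r, 7, y, 9), (n, r, 3, n, 5), (n, r, 3, x, 25), (u, w, 3, n, 5), (u, w, 3, x, 25), (w, n, 3, n, 5), (w, n, 3, x, 25)}
Natural join on E: {(b, n, 7, w, 20, d, 40), (b, n, 7, x, 12, d, 40), (b, n, 7, y, 9, d, 40), (d, r, 7, w, 20, m, 1), (d, r, 7, w, 20, s, 38), (d, r, 7, w, 20, u, 20), (d, r, 7, x, 12, m, 1), (d, r, 7, x, 12, s, 38), (d, r, 7, x, 12, u, 20), (d, r, 7, y, 9, m, 1), (d, r, 7, y, 9, s, 38), (d, r, 7, y, 9, u, 20), (n, r, 3, n, 5, m, 1), (n, r, 3, n, 5, s, 38), (n, r, 3, n, 5, u, 20), (n, r, 3, x, 25, m, 1), (n, r, 3, x, 25, s, 38), (n, r, 3, x, 25, u, 20), (u, w, 3, n, 5, k, 22), (u, w, 3, x, 25, k, 22), (w, n, 3, n, 5, d, 40), (w, n, 3, x, 25, d, 40)}
Keep only column(s) E, B, D, C: {(n, 40, d, 12), (n, 40, d, 20), (n, 40, d, 25), (n, 40, d, 5), (n, 40, d, 9), (r, 1, m, 12), (r, 1, m, 20), (r, 1, m, 25), (r, 1, m, 5), (r, 1, m, 9), (r, 20, u, 12), (r, 20, u, 20), (r, 20, u, 25), (r, 20, u, 5), (r, 20, u, 9), (r, 38, s, 12), (r, 38, s, 20), (r, 38, s, 25), (r, 38, s, 5), (r, 38, s, 9), (w, 22, k, 25), (w, 22, k, 5)}
Selection C >= B: {(r, 1, m, 12), (r, 1, m, 20), (r, 1, m, 25), (r, 1, m, 5), (r, 1, m, 9), (r, 20, u, 20), (r, 20, u, 25), (w, 22, k, 25)}
Keep only column(s) C, E (2 duplicate(s) eliminated): {(12, r), (20, r), (25, r), (25, w), (5, r), (9, r)}

{(12, r), (20, r), (25, r), (25, w), (5, r), (9, r)}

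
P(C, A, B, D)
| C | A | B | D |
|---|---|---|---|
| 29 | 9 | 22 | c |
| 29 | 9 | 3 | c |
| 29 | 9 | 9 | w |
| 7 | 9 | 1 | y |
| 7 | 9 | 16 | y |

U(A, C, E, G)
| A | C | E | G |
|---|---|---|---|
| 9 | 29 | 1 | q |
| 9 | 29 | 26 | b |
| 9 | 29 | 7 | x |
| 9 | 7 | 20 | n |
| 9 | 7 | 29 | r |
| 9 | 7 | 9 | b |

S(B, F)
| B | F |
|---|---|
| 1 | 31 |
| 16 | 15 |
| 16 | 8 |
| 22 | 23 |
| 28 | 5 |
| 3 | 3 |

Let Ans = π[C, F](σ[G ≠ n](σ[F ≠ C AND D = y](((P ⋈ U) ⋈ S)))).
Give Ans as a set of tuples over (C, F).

Natural join on C, A: {(29, 9, 22, c, 1, q), (29, 9, 22, c, 26, b), (29, 9, 22, c, 7, x), (29, 9, 3, c, 1, q), (29, 9, 3, c, 26, b), (29, 9, 3, c, 7, x), (29, 9, 9, w, 1, q), (29, 9, 9, w, 26, b), (29, 9, 9, w, 7, x), (7, 9, 1, y, 20, n), (7, 9, 1, y, 29, r), (7, 9, 1, y, 9, b), (7, 9, 16, y, 20, n), (7, 9, 16, y, 29, r), (7, 9, 16, y, 9, b)}
Natural join on B: {(29, 9, 22, c, 1, q, 23), (29, 9, 22, c, 26, b, 23), (29, 9, 22, c, 7, x, 23), (29, 9, 3, c, 1, q, 3), (29, 9, 3, c, 26, b, 3), (29, 9, 3, c, 7, x, 3), (7, 9, 1, y, 20, n, 31), (7, 9, 1, y, 29, r, 31), (7, 9, 1, y, 9, b, 31), (7, 9, 16, y, 20, n, 15), (7, 9, 16, y, 20, n, 8), (7, 9, 16, y, 29, r, 15), (7, 9, 16, y, 29, r, 8), (7, 9, 16, y, 9, b, 15), (7, 9, 16, y, 9, b, 8)}
Selection F ≠ C AND D = y: {(7, 9, 1, y, 20, n, 31), (7, 9, 1, y, 29, r, 31), (7, 9, 1, y, 9, b, 31), (7, 9, 16, y, 20, n, 15), (7, 9, 16, y, 20, n, 8), (7, 9, 16, y, 29, r, 15), (7, 9, 16, y, 29, r, 8), (7, 9, 16, y, 9, b, 15), (7, 9, 16, y, 9, b, 8)}
Selection G ≠ n: {(7, 9, 1, y, 29, r, 31), (7, 9, 1, y, 9, b, 31), (7, 9, 16, y, 29, r, 15), (7, 9, 16, y, 29, r, 8), (7, 9, 16, y, 9, b, 15), (7, 9, 16, y, 9, b, 8)}
Projecting to C, F (3 duplicate(s) eliminated): {(7, 15), (7, 31), (7, 8)}

{(7, 15), (7, 31), (7, 8)}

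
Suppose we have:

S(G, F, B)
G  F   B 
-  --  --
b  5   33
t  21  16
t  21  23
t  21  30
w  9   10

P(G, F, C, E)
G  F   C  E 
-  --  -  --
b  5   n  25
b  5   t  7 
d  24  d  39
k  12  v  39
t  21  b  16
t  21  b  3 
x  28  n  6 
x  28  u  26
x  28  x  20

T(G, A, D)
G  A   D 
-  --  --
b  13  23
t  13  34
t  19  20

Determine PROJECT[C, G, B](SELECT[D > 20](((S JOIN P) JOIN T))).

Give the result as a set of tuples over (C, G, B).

{(b, t, 16), (b, t, 23), (b, t, 30), (n, b, 33), (t, b, 33)}

S ⋈ P (natural join on G, F): {(b, 5, 33, n, 25), (b, 5, 33, t, 7), (t, 21, 16, b, 16), (t, 21, 16, b, 3), (t, 21, 23, b, 16), (t, 21, 23, b, 3), (t, 21, 30, b, 16), (t, 21, 30, b, 3)}
(S JOIN P) ⋈ T (natural join on G): {(b, 5, 33, n, 25, 13, 23), (b, 5, 33, t, 7, 13, 23), (t, 21, 16, b, 16, 13, 34), (t, 21, 16, b, 16, 19, 20), (t, 21, 16, b, 3, 13, 34), (t, 21, 16, b, 3, 19, 20), (t, 21, 23, b, 16, 13, 34), (t, 21, 23, b, 16, 19, 20), (t, 21, 23, b, 3, 13, 34), (t, 21, 23, b, 3, 19, 20), (t, 21, 30, b, 16, 13, 34), (t, 21, 30, b, 16, 19, 20), (t, 21, 30, b, 3, 13, 34), (t, 21, 30, b, 3, 19, 20)}
Selection D > 20: {(b, 5, 33, n, 25, 13, 23), (b, 5, 33, t, 7, 13, 23), (t, 21, 16, b, 16, 13, 34), (t, 21, 16, b, 3, 13, 34), (t, 21, 23, b, 16, 13, 34), (t, 21, 23, b, 3, 13, 34), (t, 21, 30, b, 16, 13, 34), (t, 21, 30, b, 3, 13, 34)}
Keep only column(s) C, G, B (3 duplicate(s) eliminated): {(b, t, 16), (b, t, 23), (b, t, 30), (n, b, 33), (t, b, 33)}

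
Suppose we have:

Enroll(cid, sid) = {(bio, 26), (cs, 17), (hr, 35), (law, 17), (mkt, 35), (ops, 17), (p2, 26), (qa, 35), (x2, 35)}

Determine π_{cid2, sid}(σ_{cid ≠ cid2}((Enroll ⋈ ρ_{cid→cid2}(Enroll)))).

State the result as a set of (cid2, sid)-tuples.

{(bio, 26), (cs, 17), (hr, 35), (law, 17), (mkt, 35), (ops, 17), (p2, 26), (qa, 35), (x2, 35)}

ρ[cid→cid2]: schema becomes (cid2, sid); tuples unchanged.
Joining Enroll and ρ_{cid→cid2}(Enroll) on sid yields {(bio, 26, bio), (bio, 26, p2), (cs, 17, cs), (cs, 17, law), (cs, 17, ops), (hr, 35, hr), (hr, 35, mkt), (hr, 35, qa), (hr, 35, x2), (law, 17, cs), (law, 17, law), (law, 17, ops), (mkt, 35, hr), (mkt, 35, mkt), (mkt, 35, qa), (mkt, 35, x2), (ops, 17, cs), (ops, 17, law), (ops, 17, ops), (p2, 26, bio), (p2, 26, p2), (qa, 35, hr), (qa, 35, mkt), (qa, 35, qa), (qa, 35, x2), (x2, 35, hr), (x2, 35, mkt), (x2, 35, qa), (x2, 35, x2)}.
σ[cid ≠ cid2]: keep tuples satisfying cid ≠ cid2 → {(bio, 26, p2), (cs, 17, law), (cs, 17, ops), (hr, 35, mkt), (hr, 35, qa), (hr, 35, x2), (law, 17, cs), (law, 17, ops), (mkt, 35, hr), (mkt, 35, qa), (mkt, 35, x2), (ops, 17, cs), (ops, 17, law), (p2, 26, bio), (qa, 35, hr), (qa, 35, mkt), (qa, 35, x2), (x2, 35, hr), (x2, 35, mkt), (x2, 35, qa)}
Projecting to cid2, sid (11 duplicate(s) eliminated): {(bio, 26), (cs, 17), (hr, 35), (law, 17), (mkt, 35), (ops, 17), (p2, 26), (qa, 35), (x2, 35)}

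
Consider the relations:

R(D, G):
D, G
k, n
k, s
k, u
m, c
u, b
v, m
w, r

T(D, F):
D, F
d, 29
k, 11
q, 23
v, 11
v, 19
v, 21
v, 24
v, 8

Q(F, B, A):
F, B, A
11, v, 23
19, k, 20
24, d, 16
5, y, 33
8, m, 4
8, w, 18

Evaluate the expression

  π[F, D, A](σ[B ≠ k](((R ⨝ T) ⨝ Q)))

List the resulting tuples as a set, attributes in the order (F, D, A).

{(11, k, 23), (11, v, 23), (24, v, 16), (8, v, 18), (8, v, 4)}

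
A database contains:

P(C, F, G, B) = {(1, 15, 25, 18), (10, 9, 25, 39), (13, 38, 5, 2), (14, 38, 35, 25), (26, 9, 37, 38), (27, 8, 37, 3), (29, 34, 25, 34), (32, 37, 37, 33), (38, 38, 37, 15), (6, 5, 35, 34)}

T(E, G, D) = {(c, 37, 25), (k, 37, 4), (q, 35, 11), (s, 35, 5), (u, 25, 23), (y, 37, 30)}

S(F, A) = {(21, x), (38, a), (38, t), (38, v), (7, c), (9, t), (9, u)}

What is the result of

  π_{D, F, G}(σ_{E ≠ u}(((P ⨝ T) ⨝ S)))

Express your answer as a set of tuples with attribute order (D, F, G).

{(11, 38, 35), (25, 38, 37), (25, 9, 37), (30, 38, 37), (30, 9, 37), (4, 38, 37), (4, 9, 37), (5, 38, 35)}

Natural join on G: {(1, 15, 25, 18, u, 23), (10, 9, 25, 39, u, 23), (14, 38, 35, 25, q, 11), (14, 38, 35, 25, s, 5), (26, 9, 37, 38, c, 25), (26, 9, 37, 38, k, 4), (26, 9, 37, 38, y, 30), (27, 8, 37, 3, c, 25), (27, 8, 37, 3, k, 4), (27, 8, 37, 3, y, 30), (29, 34, 25, 34, u, 23), (32, 37, 37, 33, c, 25), (32, 37, 37, 33, k, 4), (32, 37, 37, 33, y, 30), (38, 38, 37, 15, c, 25), (38, 38, 37, 15, k, 4), (38, 38, 37, 15, y, 30), (6, 5, 35, 34, q, 11), (6, 5, 35, 34, s, 5)}
Natural join on F: {(10, 9, 25, 39, u, 23, t), (10, 9, 25, 39, u, 23, u), (14, 38, 35, 25, q, 11, a), (14, 38, 35, 25, q, 11, t), (14, 38, 35, 25, q, 11, v), (14, 38, 35, 25, s, 5, a), (14, 38, 35, 25, s, 5, t), (14, 38, 35, 25, s, 5, v), (26, 9, 37, 38, c, 25, t), (26, 9, 37, 38, c, 25, u), (26, 9, 37, 38, k, 4, t), (26, 9, 37, 38, k, 4, u), (26, 9, 37, 38, y, 30, t), (26, 9, 37, 38, y, 30, u), (38, 38, 37, 15, c, 25, a), (38, 38, 37, 15, c, 25, t), (38, 38, 37, 15, c, 25, v), (38, 38, 37, 15, k, 4, a), (38, 38, 37, 15, k, 4, t), (38, 38, 37, 15, k, 4, v), (38, 38, 37, 15, y, 30, a), (38, 38, 37, 15, y, 30, t), (38, 38, 37, 15, y, 30, v)}
Selection E ≠ u: {(14, 38, 35, 25, q, 11, a), (14, 38, 35, 25, q, 11, t), (14, 38, 35, 25, q, 11, v), (14, 38, 35, 25, s, 5, a), (14, 38, 35, 25, s, 5, t), (14, 38, 35, 25, s, 5, v), (26, 9, 37, 38, c, 25, t), (26, 9, 37, 38, c, 25, u), (26, 9, 37, 38, k, 4, t), (26, 9, 37, 38, k, 4, u), (26, 9, 37, 38, y, 30, t), (26, 9, 37, 38, y, 30, u), (38, 38, 37, 15, c, 25, a), (38, 38, 37, 15, c, 25, t), (38, 38, 37, 15, c, 25, v), (38, 38, 37, 15, k, 4, a), (38, 38, 37, 15, k, 4, t), (38, 38, 37, 15, k, 4, v), (38, 38, 37, 15, y, 30, a), (38, 38, 37, 15, y, 30, t), (38, 38, 37, 15, y, 30, v)}
Projecting to D, F, G (13 duplicate(s) eliminated): {(11, 38, 35), (25, 38, 37), (25, 9, 37), (30, 38, 37), (30, 9, 37), (4, 38, 37), (4, 9, 37), (5, 38, 35)}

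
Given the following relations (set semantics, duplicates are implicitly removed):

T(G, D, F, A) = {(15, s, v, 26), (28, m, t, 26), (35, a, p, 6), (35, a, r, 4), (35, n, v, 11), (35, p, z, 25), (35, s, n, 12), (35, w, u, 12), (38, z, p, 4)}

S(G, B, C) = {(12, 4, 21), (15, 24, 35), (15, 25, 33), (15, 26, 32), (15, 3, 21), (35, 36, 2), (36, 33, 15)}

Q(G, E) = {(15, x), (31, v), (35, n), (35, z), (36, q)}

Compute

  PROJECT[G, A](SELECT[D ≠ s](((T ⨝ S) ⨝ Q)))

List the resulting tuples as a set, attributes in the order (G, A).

T ⋈ S (natural join on G): {(15, s, v, 26, 24, 35), (15, s, v, 26, 25, 33), (15, s, v, 26, 26, 32), (15, s, v, 26, 3, 21), (35, a, p, 6, 36, 2), (35, a, r, 4, 36, 2), (35, n, v, 11, 36, 2), (35, p, z, 25, 36, 2), (35, s, n, 12, 36, 2), (35, w, u, 12, 36, 2)}
(T ⨝ S) ⋈ Q (natural join on G): {(15, s, v, 26, 24, 35, x), (15, s, v, 26, 25, 33, x), (15, s, v, 26, 26, 32, x), (15, s, v, 26, 3, 21, x), (35, a, p, 6, 36, 2, n), (35, a, p, 6, 36, 2, z), (35, a, r, 4, 36, 2, n), (35, a, r, 4, 36, 2, z), (35, n, v, 11, 36, 2, n), (35, n, v, 11, 36, 2, z), (35, p, z, 25, 36, 2, n), (35, p, z, 25, 36, 2, z), (35, s, n, 12, 36, 2, n), (35, s, n, 12, 36, 2, z), (35, w, u, 12, 36, 2, n), (35, w, u, 12, 36, 2, z)}
σ[D ≠ s]: keep tuples satisfying D ≠ s → {(35, a, p, 6, 36, 2, n), (35, a, p, 6, 36, 2, z), (35, a, r, 4, 36, 2, n), (35, a, r, 4, 36, 2, z), (35, n, v, 11, 36, 2, n), (35, n, v, 11, 36, 2, z), (35, p, z, 25, 36, 2, n), (35, p, z, 25, 36, 2, z), (35, w, u, 12, 36, 2, n), (35, w, u, 12, 36, 2, z)}
π_{G, A} gives {(35, 11), (35, 12), (35, 25), (35, 4), (35, 6)} (5 duplicate(s) eliminated).

{(35, 11), (35, 12), (35, 25), (35, 4), (35, 6)}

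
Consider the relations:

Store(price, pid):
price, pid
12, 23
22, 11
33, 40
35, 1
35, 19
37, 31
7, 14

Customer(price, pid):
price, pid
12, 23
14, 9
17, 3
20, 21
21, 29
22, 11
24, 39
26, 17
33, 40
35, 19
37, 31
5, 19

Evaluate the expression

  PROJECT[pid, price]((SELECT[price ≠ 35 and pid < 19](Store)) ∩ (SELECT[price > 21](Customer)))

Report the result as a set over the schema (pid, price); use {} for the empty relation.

Selection price ≠ 35 and pid < 19: {(22, 11), (7, 14)}
Selection price > 21: {(22, 11), (24, 39), (26, 17), (33, 40), (35, 19), (37, 31)}
Taking the intersection: {(22, 11)}
Keep only column(s) pid, price: {(11, 22)}

{(11, 22)}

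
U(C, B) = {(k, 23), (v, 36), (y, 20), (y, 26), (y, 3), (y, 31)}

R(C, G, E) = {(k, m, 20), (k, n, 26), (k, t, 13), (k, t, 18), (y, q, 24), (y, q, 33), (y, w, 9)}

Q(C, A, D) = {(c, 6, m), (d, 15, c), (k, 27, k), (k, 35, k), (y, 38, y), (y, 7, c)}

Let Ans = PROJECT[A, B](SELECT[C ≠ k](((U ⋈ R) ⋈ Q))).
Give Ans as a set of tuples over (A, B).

Natural join on C: {(k, 23, m, 20), (k, 23, n, 26), (k, 23, t, 13), (k, 23, t, 18), (y, 20, q, 24), (y, 20, q, 33), (y, 20, w, 9), (y, 26, q, 24), (y, 26, q, 33), (y, 26, w, 9), (y, 3, q, 24), (y, 3, q, 33), (y, 3, w, 9), (y, 31, q, 24), (y, 31, q, 33), (y, 31, w, 9)}
Natural join on C: {(k, 23, m, 20, 27, k), (k, 23, m, 20, 35, k), (k, 23, n, 26, 27, k), (k, 23, n, 26, 35, k), (k, 23, t, 13, 27, k), (k, 23, t, 13, 35, k), (k, 23, t, 18, 27, k), (k, 23, t, 18, 35, k), (y, 20, q, 24, 38, y), (y, 20, q, 24, 7, c), (y, 20, q, 33, 38, y), (y, 20, q, 33, 7, c), (y, 20, w, 9, 38, y), (y, 20, w, 9, 7, c), (y, 26, q, 24, 38, y), (y, 26, q, 24, 7, c), (y, 26, q, 33, 38, y), (y, 26, q, 33, 7, c), (y, 26, w, 9, 38, y), (y, 26, w, 9, 7, c), (y, 3, q, 24, 38, y), (y, 3, q, 24, 7, c), (y, 3, q, 33, 38, y), (y, 3, q, 33, 7, c), (y, 3, w, 9, 38, y), (y, 3, w, 9, 7, c), (y, 31, q, 24, 38, y), (y, 31, q, 24, 7, c), (y, 31, q, 33, 38, y), (y, 31, q, 33, 7, c), (y, 31, w, 9, 38, y), (y, 31, w, 9, 7, c)}
Selection C ≠ k: {(y, 20, q, 24, 38, y), (y, 20, q, 24, 7, c), (y, 20, q, 33, 38, y), (y, 20, q, 33, 7, c), (y, 20, w, 9, 38, y), (y, 20, w, 9, 7, c), (y, 26, q, 24, 38, y), (y, 26, q, 24, 7, c), (y, 26, q, 33, 38, y), (y, 26, q, 33, 7, c), (y, 26, w, 9, 38, y), (y, 26, w, 9, 7, c), (y, 3, q, 24, 38, y), (y, 3, q, 24, 7, c), (y, 3, q, 33, 38, y), (y, 3, q, 33, 7, c), (y, 3, w, 9, 38, y), (y, 3, w, 9, 7, c), (y, 31, q, 24, 38, y), (y, 31, q, 24, 7, c), (y, 31, q, 33, 38, y), (y, 31, q, 33, 7, c), (y, 31, w, 9, 38, y), (y, 31, w, 9, 7, c)}
π_{A, B} gives {(38, 20), (38, 26), (38, 3), (38, 31), (7, 20), (7, 26), (7, 3), (7, 31)} (16 duplicate(s) eliminated).

{(38, 20), (38, 26), (38, 3), (38, 31), (7, 20), (7, 26), (7, 3), (7, 31)}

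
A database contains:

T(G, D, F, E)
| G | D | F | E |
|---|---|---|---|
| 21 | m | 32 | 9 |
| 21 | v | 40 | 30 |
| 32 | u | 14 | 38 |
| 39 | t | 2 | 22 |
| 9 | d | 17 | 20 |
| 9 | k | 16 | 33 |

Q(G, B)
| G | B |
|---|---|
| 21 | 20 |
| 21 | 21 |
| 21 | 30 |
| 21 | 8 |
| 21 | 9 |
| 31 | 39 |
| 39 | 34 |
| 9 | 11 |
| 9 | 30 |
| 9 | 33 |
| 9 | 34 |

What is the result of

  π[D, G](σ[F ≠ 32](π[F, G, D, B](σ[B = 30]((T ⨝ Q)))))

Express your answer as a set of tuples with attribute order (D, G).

T ⋈ Q (natural join on G): {(21, m, 32, 9, 20), (21, m, 32, 9, 21), (21, m, 32, 9, 30), (21, m, 32, 9, 8), (21, m, 32, 9, 9), (21, v, 40, 30, 20), (21, v, 40, 30, 21), (21, v, 40, 30, 30), (21, v, 40, 30, 8), (21, v, 40, 30, 9), (39, t, 2, 22, 34), (9, d, 17, 20, 11), (9, d, 17, 20, 30), (9, d, 17, 20, 33), (9, d, 17, 20, 34), (9, k, 16, 33, 11), (9, k, 16, 33, 30), (9, k, 16, 33, 33), (9, k, 16, 33, 34)}
σ[B = 30]: keep tuples satisfying B = 30 → {(21, m, 32, 9, 30), (21, v, 40, 30, 30), (9, d, 17, 20, 30), (9, k, 16, 33, 30)}
Keep only column(s) F, G, D, B: {(16, 9, k, 30), (17, 9, d, 30), (32, 21, m, 30), (40, 21, v, 30)}
σ[F ≠ 32]: keep tuples satisfying F ≠ 32 → {(16, 9, k, 30), (17, 9, d, 30), (40, 21, v, 30)}
Keep only column(s) D, G: {(d, 9), (k, 9), (v, 21)}

{(d, 9), (k, 9), (v, 21)}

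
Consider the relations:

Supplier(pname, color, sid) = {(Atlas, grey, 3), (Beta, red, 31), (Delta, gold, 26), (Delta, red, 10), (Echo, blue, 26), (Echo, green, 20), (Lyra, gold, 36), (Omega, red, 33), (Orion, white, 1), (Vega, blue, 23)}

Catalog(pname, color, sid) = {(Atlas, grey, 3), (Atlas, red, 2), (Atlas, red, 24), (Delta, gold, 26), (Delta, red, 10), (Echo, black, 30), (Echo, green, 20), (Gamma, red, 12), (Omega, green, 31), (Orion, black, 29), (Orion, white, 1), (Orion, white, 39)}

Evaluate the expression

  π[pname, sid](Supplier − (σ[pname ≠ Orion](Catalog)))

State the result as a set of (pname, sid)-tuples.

{(Beta, 31), (Echo, 26), (Lyra, 36), (Omega, 33), (Orion, 1), (Vega, 23)}

σ[pname ≠ Orion]: keep tuples satisfying pname ≠ Orion → {(Atlas, grey, 3), (Atlas, red, 2), (Atlas, red, 24), (Delta, gold, 26), (Delta, red, 10), (Echo, black, 30), (Echo, green, 20), (Gamma, red, 12), (Omega, green, 31)}
Difference: {(Atlas, grey, 3), (Beta, red, 31), (Delta, gold, 26), (Delta, red, 10), (Echo, blue, 26), (Echo, green, 20), (Lyra, gold, 36), (Omega, red, 33), (Orion, white, 1), (Vega, blue, 23)} with {(Atlas, grey, 3), (Atlas, red, 2), (Atlas, red, 24), (Delta, gold, 26), (Delta, red, 10), (Echo, black, 30), (Echo, green, 20), (Gamma, red, 12), (Omega, green, 31)} → {(Beta, red, 31), (Echo, blue, 26), (Lyra, gold, 36), (Omega, red, 33), (Orion, white, 1), (Vega, blue, 23)}
π_{pname, sid} gives {(Beta, 31), (Echo, 26), (Lyra, 36), (Omega, 33), (Orion, 1), (Vega, 23)}.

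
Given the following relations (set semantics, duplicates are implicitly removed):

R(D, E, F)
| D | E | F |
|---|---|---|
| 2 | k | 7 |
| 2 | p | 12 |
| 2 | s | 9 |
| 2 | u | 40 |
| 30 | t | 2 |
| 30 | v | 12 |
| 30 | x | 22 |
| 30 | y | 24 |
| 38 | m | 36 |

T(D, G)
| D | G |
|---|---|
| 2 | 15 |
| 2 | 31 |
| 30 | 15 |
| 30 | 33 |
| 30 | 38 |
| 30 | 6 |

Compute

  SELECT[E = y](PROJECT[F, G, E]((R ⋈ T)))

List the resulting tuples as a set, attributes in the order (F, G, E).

R ⋈ T (natural join on D): {(2, k, 7, 15), (2, k, 7, 31), (2, p, 12, 15), (2, p, 12, 31), (2, s, 9, 15), (2, s, 9, 31), (2, u, 40, 15), (2, u, 40, 31), (30, t, 2, 15), (30, t, 2, 33), (30, t, 2, 38), (30, t, 2, 6), (30, v, 12, 15), (30, v, 12, 33), (30, v, 12, 38), (30, v, 12, 6), (30, x, 22, 15), (30, x, 22, 33), (30, x, 22, 38), (30, x, 22, 6), (30, y, 24, 15), (30, y, 24, 33), (30, y, 24, 38), (30, y, 24, 6)}
Projecting to F, G, E: {(12, 15, p), (12, 15, v), (12, 31, p), (12, 33, v), (12, 38, v), (12, 6, v), (2, 15, t), (2, 33, t), (2, 38, t), (2, 6, t), (22, 15, x), (22, 33, x), (22, 38, x), (22, 6, x), (24, 15, y), (24, 33, y), (24, 38, y), (24, 6, y), (40, 15, u), (40, 31, u), (7, 15, k), (7, 31, k), (9, 15, s), (9, 31, s)}
Filtering on E = y leaves {(24, 15, y), (24, 33, y), (24, 38, y), (24, 6, y)}.

{(24, 15, y), (24, 33, y), (24, 38, y), (24, 6, y)}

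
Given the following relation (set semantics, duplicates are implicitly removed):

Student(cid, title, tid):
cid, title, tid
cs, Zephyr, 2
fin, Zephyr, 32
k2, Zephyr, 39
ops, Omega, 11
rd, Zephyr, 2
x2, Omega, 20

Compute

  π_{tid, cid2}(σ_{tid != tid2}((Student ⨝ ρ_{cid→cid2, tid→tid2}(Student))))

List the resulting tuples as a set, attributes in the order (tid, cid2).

{(11, x2), (2, fin), (2, k2), (20, ops), (32, cs), (32, k2), (32, rd), (39, cs), (39, fin), (39, rd)}

ρ[cid→cid2, tid→tid2]: schema becomes (cid2, title, tid2); tuples unchanged.
Natural join on title: {(cs, Zephyr, 2, cs, 2), (cs, Zephyr, 2, fin, 32), (cs, Zephyr, 2, k2, 39), (cs, Zephyr, 2, rd, 2), (fin, Zephyr, 32, cs, 2), (fin, Zephyr, 32, fin, 32), (fin, Zephyr, 32, k2, 39), (fin, Zephyr, 32, rd, 2), (k2, Zephyr, 39, cs, 2), (k2, Zephyr, 39, fin, 32), (k2, Zephyr, 39, k2, 39), (k2, Zephyr, 39, rd, 2), (ops, Omega, 11, ops, 11), (ops, Omega, 11, x2, 20), (rd, Zephyr, 2, cs, 2), (rd, Zephyr, 2, fin, 32), (rd, Zephyr, 2, k2, 39), (rd, Zephyr, 2, rd, 2), (x2, Omega, 20, ops, 11), (x2, Omega, 20, x2, 20)}
Apply σ_{tid != tid2}; surviving tuples: {(cs, Zephyr, 2, fin, 32), (cs, Zephyr, 2, k2, 39), (fin, Zephyr, 32, cs, 2), (fin, Zephyr, 32, k2, 39), (fin, Zephyr, 32, rd, 2), (k2, Zephyr, 39, cs, 2), (k2, Zephyr, 39, fin, 32), (k2, Zephyr, 39, rd, 2), (ops, Omega, 11, x2, 20), (rd, Zephyr, 2, fin, 32), (rd, Zephyr, 2, k2, 39), (x2, Omega, 20, ops, 11)}
π_{tid, cid2} gives {(11, x2), (2, fin), (2, k2), (20, ops), (32, cs), (32, k2), (32, rd), (39, cs), (39, fin), (39, rd)} (2 duplicate(s) eliminated).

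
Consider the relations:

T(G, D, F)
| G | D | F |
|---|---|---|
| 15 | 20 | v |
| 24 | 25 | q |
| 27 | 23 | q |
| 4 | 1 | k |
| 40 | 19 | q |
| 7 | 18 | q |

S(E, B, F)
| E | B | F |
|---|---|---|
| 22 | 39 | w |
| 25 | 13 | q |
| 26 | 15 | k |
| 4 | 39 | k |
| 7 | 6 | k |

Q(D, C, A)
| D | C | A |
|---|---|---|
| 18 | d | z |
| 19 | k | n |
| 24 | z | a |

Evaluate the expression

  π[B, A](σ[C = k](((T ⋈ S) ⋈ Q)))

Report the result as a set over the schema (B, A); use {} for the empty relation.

T ⋈ S (natural join on F): {(24, 25, q, 25, 13), (27, 23, q, 25, 13), (4, 1, k, 26, 15), (4, 1, k, 4, 39), (4, 1, k, 7, 6), (40, 19, q, 25, 13), (7, 18, q, 25, 13)}
(T ⋈ S) ⋈ Q (natural join on D): {(40, 19, q, 25, 13, k, n), (7, 18, q, 25, 13, d, z)}
Selection C = k: {(40, 19, q, 25, 13, k, n)}
π_{B, A} gives {(13, n)}.

{(13, n)}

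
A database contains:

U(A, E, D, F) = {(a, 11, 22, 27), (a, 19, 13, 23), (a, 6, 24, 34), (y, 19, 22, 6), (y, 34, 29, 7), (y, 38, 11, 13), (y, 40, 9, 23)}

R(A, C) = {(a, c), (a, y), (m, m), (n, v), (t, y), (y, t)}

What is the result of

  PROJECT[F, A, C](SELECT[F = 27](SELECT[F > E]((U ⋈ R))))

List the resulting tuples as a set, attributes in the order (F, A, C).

{(27, a, c), (27, a, y)}

Natural join on A: {(a, 11, 22, 27, c), (a, 11, 22, 27, y), (a, 19, 13, 23, c), (a, 19, 13, 23, y), (a, 6, 24, 34, c), (a, 6, 24, 34, y), (y, 19, 22, 6, t), (y, 34, 29, 7, t), (y, 38, 11, 13, t), (y, 40, 9, 23, t)}
Selection F > E: {(a, 11, 22, 27, c), (a, 11, 22, 27, y), (a, 19, 13, 23, c), (a, 19, 13, 23, y), (a, 6, 24, 34, c), (a, 6, 24, 34, y)}
Selection F = 27: {(a, 11, 22, 27, c), (a, 11, 22, 27, y)}
π_{F, A, C} gives {(27, a, c), (27, a, y)}.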